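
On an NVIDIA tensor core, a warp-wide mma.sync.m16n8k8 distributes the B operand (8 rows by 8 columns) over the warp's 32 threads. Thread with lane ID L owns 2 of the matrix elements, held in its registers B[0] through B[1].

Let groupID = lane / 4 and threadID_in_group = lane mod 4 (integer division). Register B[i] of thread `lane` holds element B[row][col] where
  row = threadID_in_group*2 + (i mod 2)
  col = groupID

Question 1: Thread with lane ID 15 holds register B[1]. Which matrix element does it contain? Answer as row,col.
7,3

L=15->g=15>>2=3, t=15&3=3
[1]->row 3·2+1=7  col g=3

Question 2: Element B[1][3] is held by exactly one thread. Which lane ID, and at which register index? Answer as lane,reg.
c: 3->gid=3  r: 1->tid=0,i&1=1
L=3*4+0=12  i=1=1

12,1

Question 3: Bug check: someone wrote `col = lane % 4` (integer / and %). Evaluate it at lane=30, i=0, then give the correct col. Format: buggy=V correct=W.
`lane % 4`[30,0]->2
L=30->g=30>>2=7, t=30&3=2
[0]->row 2·2+0=4  col g=7
col: 2 vs 7

buggy=2 correct=7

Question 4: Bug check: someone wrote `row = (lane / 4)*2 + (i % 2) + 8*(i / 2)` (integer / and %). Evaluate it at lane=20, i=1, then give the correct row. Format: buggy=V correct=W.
buggy=11 correct=1

`(lane / 4)*2 + (i % 2) + 8*(i / 2)`[20,1]→11
lane 20→20/4=5, 20 mod 4=0
i=1  r:2·0+1→1  c:5
row: 11 vs 1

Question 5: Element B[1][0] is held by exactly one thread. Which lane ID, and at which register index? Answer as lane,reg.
0,1

c=0→G=0  r=1→T=0,p=1
L=0*4+0=0  i=1=1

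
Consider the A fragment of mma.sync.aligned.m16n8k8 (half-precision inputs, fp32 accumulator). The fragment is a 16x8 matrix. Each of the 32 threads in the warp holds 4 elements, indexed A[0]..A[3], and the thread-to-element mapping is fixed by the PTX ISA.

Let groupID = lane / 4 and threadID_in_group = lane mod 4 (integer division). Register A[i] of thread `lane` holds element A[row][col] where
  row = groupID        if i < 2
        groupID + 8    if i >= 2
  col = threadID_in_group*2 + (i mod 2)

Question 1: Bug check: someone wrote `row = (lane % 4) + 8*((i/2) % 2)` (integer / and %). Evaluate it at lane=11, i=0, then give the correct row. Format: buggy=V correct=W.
buggy=3 correct=2

`(lane % 4) + 8*((i/2) % 2)`[11,0]->3
11: g=2,t=3
[0] (2+0,3*2+0) = (2,6)
row: 3 vs 2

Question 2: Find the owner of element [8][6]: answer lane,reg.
r: 8->gid=0,r8=1  c: 6->tid=3,i&1=0
L=0*4+3=3  i=1*2+0=2

3,2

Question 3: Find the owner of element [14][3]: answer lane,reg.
r: 14->gid=6,r8=1  c: 3->tid=1,i&1=1
L=6*4+1=25  i=1*2+1=3

25,3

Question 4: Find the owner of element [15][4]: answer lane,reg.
30,2

r=15->g=7,rb=1  c=4->t=2,b0=0
L=7*4+2=30  i=1*2+0=2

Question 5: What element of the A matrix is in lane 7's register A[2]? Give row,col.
L=7->gid=7>>2=1, tid=7&3=3
[2]->row 1+8=9  col 3·2+0=6

9,6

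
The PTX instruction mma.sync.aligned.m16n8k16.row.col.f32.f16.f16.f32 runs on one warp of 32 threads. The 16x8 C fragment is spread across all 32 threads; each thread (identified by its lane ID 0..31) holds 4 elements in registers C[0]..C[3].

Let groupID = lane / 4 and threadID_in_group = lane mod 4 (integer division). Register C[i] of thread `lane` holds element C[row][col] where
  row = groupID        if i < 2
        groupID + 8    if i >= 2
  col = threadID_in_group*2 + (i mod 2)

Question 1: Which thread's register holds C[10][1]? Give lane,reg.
8,3

r:10=>grp=2,rB=1  c:1=>tig=0,lo=1
L=2*4+0=8  i=1*2+1=3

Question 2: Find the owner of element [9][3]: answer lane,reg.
r: 9->gid=1,r8=1  c: 3->tid=1,i&1=1
L=1*4+1=5  i=1*2+1=3

5,3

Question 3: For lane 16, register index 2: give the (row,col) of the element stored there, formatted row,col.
12,0

lane 16->16/4=4, 16 mod 4=0
i=2  r:4+8->12  c:2·0+0->0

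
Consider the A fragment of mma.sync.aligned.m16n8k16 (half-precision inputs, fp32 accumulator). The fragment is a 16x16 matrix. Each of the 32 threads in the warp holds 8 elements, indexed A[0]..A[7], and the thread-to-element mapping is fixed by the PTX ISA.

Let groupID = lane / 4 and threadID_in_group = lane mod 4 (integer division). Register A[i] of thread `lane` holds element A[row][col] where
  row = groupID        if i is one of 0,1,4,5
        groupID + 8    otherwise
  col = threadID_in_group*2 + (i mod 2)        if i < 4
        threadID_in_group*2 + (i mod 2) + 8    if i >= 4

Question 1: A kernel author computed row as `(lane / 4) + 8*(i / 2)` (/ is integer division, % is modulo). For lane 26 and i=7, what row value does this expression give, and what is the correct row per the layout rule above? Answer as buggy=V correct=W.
`(lane / 4) + 8*(i / 2)`[26,7]⇒30
L=26⇒gr=26>>2=6, th=26&3=2
[7]⇒row 6+8=14  col 2·2+1+8=13
row: 30 vs 14

buggy=30 correct=14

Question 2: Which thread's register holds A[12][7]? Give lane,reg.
r: 12->gid=4,r8=1  c: 7->c8=0,tid=3,i&1=1
L=4*4+3=19  i=0*4+1*2+1=3

19,3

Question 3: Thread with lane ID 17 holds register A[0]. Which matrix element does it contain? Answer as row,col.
lane 17→17/4=4, 17 mod 4=1
i=0  r:4+0→4  c:2·1+0+0→2

4,2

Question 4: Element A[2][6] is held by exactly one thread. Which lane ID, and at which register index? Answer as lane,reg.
11,0

r=2⇒gr=2,Rb=0  c=6⇒Cb=0,th=3,odd=0
L=2*4+3=11  i=0*4+0*2+0=0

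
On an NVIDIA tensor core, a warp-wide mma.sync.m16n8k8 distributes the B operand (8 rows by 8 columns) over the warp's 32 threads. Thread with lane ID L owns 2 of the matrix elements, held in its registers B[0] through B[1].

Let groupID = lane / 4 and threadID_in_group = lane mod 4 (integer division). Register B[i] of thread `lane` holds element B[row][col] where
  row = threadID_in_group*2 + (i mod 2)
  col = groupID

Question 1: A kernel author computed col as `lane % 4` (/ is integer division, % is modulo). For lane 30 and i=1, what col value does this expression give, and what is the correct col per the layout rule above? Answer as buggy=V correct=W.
`lane % 4`[30,1]->2
lane 30: gid=7 (30/4), tid=2 (30%4)
i=1: r=2*2+1=5, c=gid=7
col: 2 vs 7

buggy=2 correct=7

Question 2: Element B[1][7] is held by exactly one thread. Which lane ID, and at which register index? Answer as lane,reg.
c=7→G=7  r=1→T=0,p=1
L=7*4+0=28  i=1=1

28,1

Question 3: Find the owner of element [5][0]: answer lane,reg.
2,1

c=0->g=0  r=5->t=2,b0=1
L=0*4+2=2  i=1=1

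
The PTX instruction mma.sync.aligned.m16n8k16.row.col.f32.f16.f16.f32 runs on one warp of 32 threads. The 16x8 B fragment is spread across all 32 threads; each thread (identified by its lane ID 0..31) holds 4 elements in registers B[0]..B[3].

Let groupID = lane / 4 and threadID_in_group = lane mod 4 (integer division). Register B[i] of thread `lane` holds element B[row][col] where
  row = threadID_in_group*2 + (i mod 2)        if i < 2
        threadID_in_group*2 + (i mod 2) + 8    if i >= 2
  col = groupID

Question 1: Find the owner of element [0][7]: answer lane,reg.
28,0

c: 7->gid=7  r: 0->r8=0,tid=0,i&1=0
L=7*4+0=28  i=0*2+0=0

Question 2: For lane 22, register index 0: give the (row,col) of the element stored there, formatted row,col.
4,5

lane 22: gid=5 (22/4), tid=2 (22%4)
i=0: r=2*2+0+0=4, c=gid=5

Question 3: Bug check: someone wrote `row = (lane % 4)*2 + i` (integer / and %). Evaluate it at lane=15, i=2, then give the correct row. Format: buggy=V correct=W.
buggy=8 correct=14

`(lane % 4)*2 + i`[15,2]->8
lane 15: g=3 (15/4), t=3 (15%4)
i=2: r=3*2+0+8=14, c=g=3
row: 8 vs 14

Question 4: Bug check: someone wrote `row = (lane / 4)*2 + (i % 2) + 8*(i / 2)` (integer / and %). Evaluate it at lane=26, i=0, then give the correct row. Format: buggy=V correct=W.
buggy=12 correct=4

`(lane / 4)*2 + (i % 2) + 8*(i / 2)`[26,0]->12
lane 26: g=6 (26/4), t=2 (26%4)
i=0: r=2*2+0+0=4, c=g=6
row: 12 vs 4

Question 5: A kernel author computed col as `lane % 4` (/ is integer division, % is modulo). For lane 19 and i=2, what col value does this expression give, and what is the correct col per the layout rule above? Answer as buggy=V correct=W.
`lane % 4`[19,2]->3
lane 19->19/4=4, 19 mod 4=3
i=2  r:2·3+0+8->14  c:4
col: 3 vs 4

buggy=3 correct=4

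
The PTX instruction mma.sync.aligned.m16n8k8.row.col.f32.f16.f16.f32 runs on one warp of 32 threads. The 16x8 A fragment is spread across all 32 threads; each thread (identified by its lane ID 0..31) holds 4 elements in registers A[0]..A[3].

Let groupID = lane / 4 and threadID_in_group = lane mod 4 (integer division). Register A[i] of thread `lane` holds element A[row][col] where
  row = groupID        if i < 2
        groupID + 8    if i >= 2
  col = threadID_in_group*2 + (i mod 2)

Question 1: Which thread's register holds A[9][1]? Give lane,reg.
4,3

r=9->g=1,rb=1  c=1->t=0,b0=1
L=1*4+0=4  i=1*2+1=3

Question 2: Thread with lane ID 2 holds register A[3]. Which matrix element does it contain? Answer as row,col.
8,5

lane 2: gr=0 (2/4), th=2 (2%4)
i=3: r=0+8=8, c=2*2+1=5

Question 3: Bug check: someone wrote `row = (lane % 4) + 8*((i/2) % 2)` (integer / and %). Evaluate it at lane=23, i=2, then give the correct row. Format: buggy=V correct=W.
`(lane % 4) + 8*((i/2) % 2)`[23,2]->11
23: gid=5,tid=3
[2] (5+8,3*2+0) = (13,6)
row: 11 vs 13

buggy=11 correct=13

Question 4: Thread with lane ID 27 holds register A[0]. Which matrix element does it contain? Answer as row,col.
lane 27->27/4=6, 27 mod 4=3
i=0  r:6+0->6  c:2·3+0->6

6,6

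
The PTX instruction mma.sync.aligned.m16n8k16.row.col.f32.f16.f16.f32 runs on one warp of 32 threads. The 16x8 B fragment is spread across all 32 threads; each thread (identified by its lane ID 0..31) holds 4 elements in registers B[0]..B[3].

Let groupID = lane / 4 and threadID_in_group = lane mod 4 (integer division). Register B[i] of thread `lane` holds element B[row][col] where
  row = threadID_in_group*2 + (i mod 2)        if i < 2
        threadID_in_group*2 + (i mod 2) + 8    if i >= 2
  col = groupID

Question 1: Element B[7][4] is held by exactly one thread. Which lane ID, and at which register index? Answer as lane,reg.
c: 4->gid=4  r: 7->r8=0,tid=3,i&1=1
L=4*4+3=19  i=0*2+1=1

19,1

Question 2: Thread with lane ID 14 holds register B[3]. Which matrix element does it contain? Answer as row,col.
13,3

lane 14: gr=3 (14/4), th=2 (14%4)
i=3: r=2*2+1+8=13, c=gr=3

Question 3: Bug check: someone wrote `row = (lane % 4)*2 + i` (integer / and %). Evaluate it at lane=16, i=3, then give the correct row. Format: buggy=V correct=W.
buggy=3 correct=9

`(lane % 4)*2 + i`[16,3]⇒3
L=16⇒gr=16>>2=4, th=16&3=0
[3]⇒row 0·2+1+8=9  col gr=4
row: 3 vs 9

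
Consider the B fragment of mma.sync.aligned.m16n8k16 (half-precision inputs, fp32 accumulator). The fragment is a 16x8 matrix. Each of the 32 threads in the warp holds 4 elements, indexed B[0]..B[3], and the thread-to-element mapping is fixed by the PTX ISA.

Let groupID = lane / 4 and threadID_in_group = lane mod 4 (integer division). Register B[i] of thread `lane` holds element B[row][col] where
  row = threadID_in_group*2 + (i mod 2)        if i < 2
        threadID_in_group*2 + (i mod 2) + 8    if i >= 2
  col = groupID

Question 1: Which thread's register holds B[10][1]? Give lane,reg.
c: 1->gid=1  r: 10->r8=1,tid=1,i&1=0
L=1*4+1=5  i=1*2+0=2

5,2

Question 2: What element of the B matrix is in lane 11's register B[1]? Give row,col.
lane 11: gr=2 (11/4), th=3 (11%4)
i=1: r=3*2+1+0=7, c=gr=2

7,2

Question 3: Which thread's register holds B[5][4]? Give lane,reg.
18,1

c=4→G=4  r=5→rhi=0,T=2,p=1
L=4*4+2=18  i=0*2+1=1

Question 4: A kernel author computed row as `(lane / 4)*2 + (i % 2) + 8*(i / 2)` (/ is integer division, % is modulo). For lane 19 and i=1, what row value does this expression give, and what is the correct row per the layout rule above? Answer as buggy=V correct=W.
buggy=9 correct=7

`(lane / 4)*2 + (i % 2) + 8*(i / 2)`[19,1]->9
19: gid=4,tid=3
[1] (3*2+1+0,4) = (7,4)
row: 9 vs 7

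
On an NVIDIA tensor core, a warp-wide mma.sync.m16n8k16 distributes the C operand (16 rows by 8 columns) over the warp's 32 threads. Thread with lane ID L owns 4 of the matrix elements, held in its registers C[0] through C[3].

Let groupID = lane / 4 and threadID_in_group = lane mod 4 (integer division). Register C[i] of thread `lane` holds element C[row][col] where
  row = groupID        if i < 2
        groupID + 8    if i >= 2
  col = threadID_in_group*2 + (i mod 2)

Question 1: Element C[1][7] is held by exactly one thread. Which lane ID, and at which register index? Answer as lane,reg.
7,1

r=1⇒gr=1,Rb=0  c=7⇒th=3,odd=1
L=1*4+3=7  i=0*2+1=1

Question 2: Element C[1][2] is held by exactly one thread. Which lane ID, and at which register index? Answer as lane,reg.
5,0

r=1->g=1,rb=0  c=2->t=1,b0=0
L=1*4+1=5  i=0*2+0=0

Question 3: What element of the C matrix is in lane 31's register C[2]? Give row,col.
L=31=>grp=31>>2=7, tig=31&3=3
[2]=>row 7+8=15  col 3·2+0=6

15,6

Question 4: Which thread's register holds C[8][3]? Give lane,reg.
1,3

r=8->g=0,rb=1  c=3->t=1,b0=1
L=0*4+1=1  i=1*2+1=3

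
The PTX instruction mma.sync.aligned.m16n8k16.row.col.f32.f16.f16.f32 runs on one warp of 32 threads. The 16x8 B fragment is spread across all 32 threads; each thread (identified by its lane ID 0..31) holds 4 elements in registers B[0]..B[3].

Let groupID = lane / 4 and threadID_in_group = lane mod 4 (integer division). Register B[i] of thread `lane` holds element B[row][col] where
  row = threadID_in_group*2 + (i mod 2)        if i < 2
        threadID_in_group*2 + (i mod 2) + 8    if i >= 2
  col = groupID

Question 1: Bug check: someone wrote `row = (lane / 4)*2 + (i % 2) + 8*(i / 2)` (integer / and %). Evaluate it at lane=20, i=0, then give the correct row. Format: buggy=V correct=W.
buggy=10 correct=0

`(lane / 4)*2 + (i % 2) + 8*(i / 2)`[20,0]→10
L=20→G=20>>2=5, T=20&3=0
[0]→row 0·2+0+0=0  col G=5
row: 10 vs 0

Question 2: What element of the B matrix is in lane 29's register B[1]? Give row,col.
3,7

29: g=7,t=1
[1] (1*2+1+0,7) = (3,7)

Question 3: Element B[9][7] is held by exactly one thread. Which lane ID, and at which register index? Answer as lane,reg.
c=7⇒gr=7  r=9⇒Rb=1,th=0,odd=1
L=7*4+0=28  i=1*2+1=3

28,3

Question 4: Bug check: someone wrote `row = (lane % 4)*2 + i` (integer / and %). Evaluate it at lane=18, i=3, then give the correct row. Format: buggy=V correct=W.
`(lane % 4)*2 + i`[18,3]=>7
lane 18: grp=4 (18/4), tig=2 (18%4)
i=3: r=2*2+1+8=13, c=grp=4
row: 7 vs 13

buggy=7 correct=13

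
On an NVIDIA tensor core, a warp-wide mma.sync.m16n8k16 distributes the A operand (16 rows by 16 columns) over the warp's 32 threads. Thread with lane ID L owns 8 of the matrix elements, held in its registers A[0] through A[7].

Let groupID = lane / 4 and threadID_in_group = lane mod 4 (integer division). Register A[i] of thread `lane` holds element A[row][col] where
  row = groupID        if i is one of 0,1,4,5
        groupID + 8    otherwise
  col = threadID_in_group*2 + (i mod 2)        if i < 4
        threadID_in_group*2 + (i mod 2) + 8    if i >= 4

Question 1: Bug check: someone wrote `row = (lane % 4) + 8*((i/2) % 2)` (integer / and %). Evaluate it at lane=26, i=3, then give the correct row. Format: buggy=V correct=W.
`(lane % 4) + 8*((i/2) % 2)`[26,3]→10
lane 26→26/4=6, 26 mod 4=2
i=3  r:6+8→14  c:2·2+1+0→5
row: 10 vs 14

buggy=10 correct=14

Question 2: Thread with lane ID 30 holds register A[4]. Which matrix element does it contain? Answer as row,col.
lane 30: gid=7 (30/4), tid=2 (30%4)
i=4: r=7+0=7, c=2*2+0+8=12

7,12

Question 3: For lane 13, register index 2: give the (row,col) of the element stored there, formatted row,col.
11,2

L=13=>grp=13>>2=3, tig=13&3=1
[2]=>row 3+8=11  col 1·2+0+0=2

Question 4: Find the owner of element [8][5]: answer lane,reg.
2,3

r: 8->gid=0,r8=1  c: 5->c8=0,tid=2,i&1=1
L=0*4+2=2  i=0*4+1*2+1=3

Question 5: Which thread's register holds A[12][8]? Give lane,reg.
16,6

r: 12->gid=4,r8=1  c: 8->c8=1,tid=0,i&1=0
L=4*4+0=16  i=1*4+1*2+0=6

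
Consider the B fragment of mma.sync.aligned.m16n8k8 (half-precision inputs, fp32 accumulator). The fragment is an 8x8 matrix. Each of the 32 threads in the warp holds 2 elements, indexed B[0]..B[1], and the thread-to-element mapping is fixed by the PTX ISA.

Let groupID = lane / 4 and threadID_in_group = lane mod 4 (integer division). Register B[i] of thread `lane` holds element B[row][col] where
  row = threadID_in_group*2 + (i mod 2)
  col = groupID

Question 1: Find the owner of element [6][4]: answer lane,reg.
c=4⇒gr=4  r=6⇒th=3,odd=0
L=4*4+3=19  i=0=0

19,0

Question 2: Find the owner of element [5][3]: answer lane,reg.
14,1

c=3->g=3  r=5->t=2,b0=1
L=3*4+2=14  i=1=1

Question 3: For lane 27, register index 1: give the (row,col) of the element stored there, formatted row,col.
7,6

lane 27→27/4=6, 27 mod 4=3
i=1  r:2·3+1→7  c:6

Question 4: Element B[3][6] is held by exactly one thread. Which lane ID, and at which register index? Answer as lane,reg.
25,1

c=6⇒gr=6  r=3⇒th=1,odd=1
L=6*4+1=25  i=1=1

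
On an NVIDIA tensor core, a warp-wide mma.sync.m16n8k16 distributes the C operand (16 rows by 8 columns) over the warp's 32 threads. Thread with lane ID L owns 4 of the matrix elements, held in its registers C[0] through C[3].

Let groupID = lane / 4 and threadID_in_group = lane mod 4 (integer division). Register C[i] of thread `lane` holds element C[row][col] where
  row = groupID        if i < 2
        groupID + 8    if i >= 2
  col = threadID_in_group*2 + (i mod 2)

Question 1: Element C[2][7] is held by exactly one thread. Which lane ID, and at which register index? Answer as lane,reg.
r: 2->gid=2,r8=0  c: 7->tid=3,i&1=1
L=2*4+3=11  i=0*2+1=1

11,1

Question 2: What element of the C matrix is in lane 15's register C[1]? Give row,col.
lane 15⇒15/4=3, 15 mod 4=3
i=1  r:3+0⇒3  c:2·3+1⇒7

3,7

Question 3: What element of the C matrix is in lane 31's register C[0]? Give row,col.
L=31->gid=31>>2=7, tid=31&3=3
[0]->row 7+0=7  col 3·2+0=6

7,6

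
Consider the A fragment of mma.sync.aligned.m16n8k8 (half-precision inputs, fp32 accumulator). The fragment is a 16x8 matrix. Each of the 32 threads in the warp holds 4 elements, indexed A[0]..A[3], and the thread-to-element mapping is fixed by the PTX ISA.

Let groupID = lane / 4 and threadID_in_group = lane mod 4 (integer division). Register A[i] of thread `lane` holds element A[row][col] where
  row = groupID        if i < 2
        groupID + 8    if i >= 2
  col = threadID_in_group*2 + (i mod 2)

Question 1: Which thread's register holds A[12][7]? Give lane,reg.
r=12->g=4,rb=1  c=7->t=3,b0=1
L=4*4+3=19  i=1*2+1=3

19,3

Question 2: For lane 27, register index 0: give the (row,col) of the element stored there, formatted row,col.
lane 27->27/4=6, 27 mod 4=3
i=0  r:6+0->6  c:2·3+0->6

6,6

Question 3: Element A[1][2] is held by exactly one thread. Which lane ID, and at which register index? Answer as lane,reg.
r=1⇒gr=1,Rb=0  c=2⇒th=1,odd=0
L=1*4+1=5  i=0*2+0=0

5,0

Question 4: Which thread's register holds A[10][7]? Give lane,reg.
r:10=>grp=2,rB=1  c:7=>tig=3,lo=1
L=2*4+3=11  i=1*2+1=3

11,3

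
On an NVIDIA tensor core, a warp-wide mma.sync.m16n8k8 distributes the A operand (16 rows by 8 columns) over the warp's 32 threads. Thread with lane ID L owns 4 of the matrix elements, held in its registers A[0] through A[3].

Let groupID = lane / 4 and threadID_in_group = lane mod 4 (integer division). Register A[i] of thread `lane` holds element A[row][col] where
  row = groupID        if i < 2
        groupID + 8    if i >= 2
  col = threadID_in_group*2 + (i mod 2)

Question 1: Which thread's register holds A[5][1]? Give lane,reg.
r=5->g=5,rb=0  c=1->t=0,b0=1
L=5*4+0=20  i=0*2+1=1

20,1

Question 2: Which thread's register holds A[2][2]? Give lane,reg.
9,0

r=2⇒gr=2,Rb=0  c=2⇒th=1,odd=0
L=2*4+1=9  i=0*2+0=0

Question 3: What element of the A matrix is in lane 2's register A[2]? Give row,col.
L=2->gid=2>>2=0, tid=2&3=2
[2]->row 0+8=8  col 2·2+0=4

8,4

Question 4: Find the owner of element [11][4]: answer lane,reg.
14,2

r=11⇒gr=3,Rb=1  c=4⇒th=2,odd=0
L=3*4+2=14  i=1*2+0=2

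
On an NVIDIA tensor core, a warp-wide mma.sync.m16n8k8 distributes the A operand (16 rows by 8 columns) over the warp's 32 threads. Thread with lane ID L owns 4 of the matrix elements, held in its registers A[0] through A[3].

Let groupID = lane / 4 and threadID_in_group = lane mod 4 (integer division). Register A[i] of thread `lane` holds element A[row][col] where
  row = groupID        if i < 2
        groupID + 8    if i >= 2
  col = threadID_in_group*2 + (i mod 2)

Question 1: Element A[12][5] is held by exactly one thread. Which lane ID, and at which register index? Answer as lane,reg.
18,3

r:12=>grp=4,rB=1  c:5=>tig=2,lo=1
L=4*4+2=18  i=1*2+1=3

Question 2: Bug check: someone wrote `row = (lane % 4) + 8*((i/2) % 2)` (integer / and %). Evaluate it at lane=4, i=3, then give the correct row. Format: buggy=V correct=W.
buggy=8 correct=9

`(lane % 4) + 8*((i/2) % 2)`[4,3]⇒8
L=4⇒gr=4>>2=1, th=4&3=0
[3]⇒row 1+8=9  col 0·2+1=1
row: 8 vs 9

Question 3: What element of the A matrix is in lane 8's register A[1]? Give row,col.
lane 8->8/4=2, 8 mod 4=0
i=1  r:2+0->2  c:2·0+1->1

2,1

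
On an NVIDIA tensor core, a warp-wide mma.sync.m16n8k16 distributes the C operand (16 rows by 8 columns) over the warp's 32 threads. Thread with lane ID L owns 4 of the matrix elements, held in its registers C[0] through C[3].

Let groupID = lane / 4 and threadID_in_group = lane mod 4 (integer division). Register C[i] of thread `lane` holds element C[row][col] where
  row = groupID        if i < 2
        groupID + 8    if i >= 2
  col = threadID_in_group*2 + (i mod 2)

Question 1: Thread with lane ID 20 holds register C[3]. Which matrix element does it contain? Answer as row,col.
13,1

20: grp=5,tig=0
[3] (5+8,0*2+1) = (13,1)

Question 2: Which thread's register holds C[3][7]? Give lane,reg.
r: 3->gid=3,r8=0  c: 7->tid=3,i&1=1
L=3*4+3=15  i=0*2+1=1

15,1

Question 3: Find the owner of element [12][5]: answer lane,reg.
r:12=>grp=4,rB=1  c:5=>tig=2,lo=1
L=4*4+2=18  i=1*2+1=3

18,3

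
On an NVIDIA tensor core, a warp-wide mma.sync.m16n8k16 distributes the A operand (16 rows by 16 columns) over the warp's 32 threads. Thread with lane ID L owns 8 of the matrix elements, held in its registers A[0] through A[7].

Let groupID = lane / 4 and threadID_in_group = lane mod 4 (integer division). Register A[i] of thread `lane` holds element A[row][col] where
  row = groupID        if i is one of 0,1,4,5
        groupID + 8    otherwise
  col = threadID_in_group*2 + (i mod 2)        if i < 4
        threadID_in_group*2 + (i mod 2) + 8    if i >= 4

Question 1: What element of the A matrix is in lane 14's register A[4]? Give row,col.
3,12

lane 14: grp=3 (14/4), tig=2 (14%4)
i=4: r=3+0=3, c=2*2+0+8=12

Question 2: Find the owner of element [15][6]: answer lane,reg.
r:15=>grp=7,rB=1  c:6=>cB=0,tig=3,lo=0
L=7*4+3=31  i=0*4+1*2+0=2

31,2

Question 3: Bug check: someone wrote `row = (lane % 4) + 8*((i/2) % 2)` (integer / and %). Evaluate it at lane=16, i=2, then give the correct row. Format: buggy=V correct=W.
buggy=8 correct=12

`(lane % 4) + 8*((i/2) % 2)`[16,2]=>8
L=16=>grp=16>>2=4, tig=16&3=0
[2]=>row 4+8=12  col 0·2+0+0=0
row: 8 vs 12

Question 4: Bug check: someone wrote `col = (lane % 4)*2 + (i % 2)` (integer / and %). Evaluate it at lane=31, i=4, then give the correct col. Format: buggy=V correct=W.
buggy=6 correct=14

`(lane % 4)*2 + (i % 2)`[31,4]→6
L=31→G=31>>2=7, T=31&3=3
[4]→row 7+0=7  col 3·2+0+8=14
col: 6 vs 14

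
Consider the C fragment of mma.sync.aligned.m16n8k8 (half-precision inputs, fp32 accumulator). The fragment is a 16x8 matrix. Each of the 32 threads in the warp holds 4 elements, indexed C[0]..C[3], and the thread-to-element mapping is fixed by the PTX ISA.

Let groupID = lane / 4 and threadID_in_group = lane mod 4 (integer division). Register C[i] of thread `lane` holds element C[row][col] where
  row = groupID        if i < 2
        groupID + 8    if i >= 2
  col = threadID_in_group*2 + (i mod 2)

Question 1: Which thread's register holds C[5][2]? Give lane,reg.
21,0

r:5=>grp=5,rB=0  c:2=>tig=1,lo=0
L=5*4+1=21  i=0*2+0=0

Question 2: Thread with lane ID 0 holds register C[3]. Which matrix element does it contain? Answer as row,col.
8,1

L=0->gid=0>>2=0, tid=0&3=0
[3]->row 0+8=8  col 0·2+1=1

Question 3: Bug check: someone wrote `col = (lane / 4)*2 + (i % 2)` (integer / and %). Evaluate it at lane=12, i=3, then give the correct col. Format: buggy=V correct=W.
`(lane / 4)*2 + (i % 2)`[12,3]→7
lane 12: G=3 (12/4), T=0 (12%4)
i=3: r=3+8=11, c=0*2+1=1
col: 7 vs 1

buggy=7 correct=1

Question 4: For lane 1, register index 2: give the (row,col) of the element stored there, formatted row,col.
lane 1: G=0 (1/4), T=1 (1%4)
i=2: r=0+8=8, c=1*2+0=2

8,2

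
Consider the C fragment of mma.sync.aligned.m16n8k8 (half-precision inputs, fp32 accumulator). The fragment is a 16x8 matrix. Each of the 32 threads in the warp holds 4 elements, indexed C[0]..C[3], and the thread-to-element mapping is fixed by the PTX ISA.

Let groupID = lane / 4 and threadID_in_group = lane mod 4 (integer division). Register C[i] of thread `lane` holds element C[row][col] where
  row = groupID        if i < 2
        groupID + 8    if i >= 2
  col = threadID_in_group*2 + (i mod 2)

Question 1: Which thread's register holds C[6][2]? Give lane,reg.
r: 6->gid=6,r8=0  c: 2->tid=1,i&1=0
L=6*4+1=25  i=0*2+0=0

25,0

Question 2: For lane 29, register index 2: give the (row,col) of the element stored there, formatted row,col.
L=29→G=29>>2=7, T=29&3=1
[2]→row 7+8=15  col 1·2+0=2

15,2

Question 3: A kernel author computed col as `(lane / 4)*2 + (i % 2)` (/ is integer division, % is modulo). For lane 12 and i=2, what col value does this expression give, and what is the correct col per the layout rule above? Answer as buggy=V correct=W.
buggy=6 correct=0

`(lane / 4)*2 + (i % 2)`[12,2]->6
lane 12->12/4=3, 12 mod 4=0
i=2  r:3+8->11  c:2·0+0->0
col: 6 vs 0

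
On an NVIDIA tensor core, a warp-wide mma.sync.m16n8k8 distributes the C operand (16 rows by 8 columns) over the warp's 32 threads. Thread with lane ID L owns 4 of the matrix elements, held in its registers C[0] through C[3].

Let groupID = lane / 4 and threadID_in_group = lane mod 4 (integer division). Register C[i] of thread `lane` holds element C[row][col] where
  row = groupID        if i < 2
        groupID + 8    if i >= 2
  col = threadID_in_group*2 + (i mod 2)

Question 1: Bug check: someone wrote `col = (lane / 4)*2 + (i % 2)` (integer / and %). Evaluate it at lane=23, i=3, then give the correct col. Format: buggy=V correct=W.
`(lane / 4)*2 + (i % 2)`[23,3]->11
lane 23: g=5 (23/4), t=3 (23%4)
i=3: r=5+8=13, c=3*2+1=7
col: 11 vs 7

buggy=11 correct=7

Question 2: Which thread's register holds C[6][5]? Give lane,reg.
26,1

r=6⇒gr=6,Rb=0  c=5⇒th=2,odd=1
L=6*4+2=26  i=0*2+1=1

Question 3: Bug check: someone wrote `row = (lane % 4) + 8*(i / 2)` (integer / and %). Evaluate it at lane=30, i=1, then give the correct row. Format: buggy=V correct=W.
`(lane % 4) + 8*(i / 2)`[30,1]→2
lane 30: G=7 (30/4), T=2 (30%4)
i=1: r=7+0=7, c=2*2+1=5
row: 2 vs 7

buggy=2 correct=7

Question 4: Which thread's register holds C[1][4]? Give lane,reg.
r=1→G=1,rhi=0  c=4→T=2,p=0
L=1*4+2=6  i=0*2+0=0

6,0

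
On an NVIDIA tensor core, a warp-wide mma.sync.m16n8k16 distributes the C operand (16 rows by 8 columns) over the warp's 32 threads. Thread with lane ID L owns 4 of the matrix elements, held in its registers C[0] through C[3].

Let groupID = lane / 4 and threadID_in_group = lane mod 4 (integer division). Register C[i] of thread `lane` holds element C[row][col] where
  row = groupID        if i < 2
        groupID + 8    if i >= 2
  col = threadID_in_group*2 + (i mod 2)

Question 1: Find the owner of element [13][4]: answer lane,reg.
r=13->g=5,rb=1  c=4->t=2,b0=0
L=5*4+2=22  i=1*2+0=2

22,2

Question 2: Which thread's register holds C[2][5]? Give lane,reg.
10,1

r=2⇒gr=2,Rb=0  c=5⇒th=2,odd=1
L=2*4+2=10  i=0*2+1=1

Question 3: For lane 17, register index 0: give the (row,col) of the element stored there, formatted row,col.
4,2

L=17→G=17>>2=4, T=17&3=1
[0]→row 4+0=4  col 1·2+0=2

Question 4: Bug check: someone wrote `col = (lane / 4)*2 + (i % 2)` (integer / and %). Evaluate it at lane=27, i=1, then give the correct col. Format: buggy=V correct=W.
`(lane / 4)*2 + (i % 2)`[27,1]→13
L=27→G=27>>2=6, T=27&3=3
[1]→row 6+0=6  col 3·2+1=7
col: 13 vs 7

buggy=13 correct=7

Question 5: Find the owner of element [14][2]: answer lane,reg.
r=14->g=6,rb=1  c=2->t=1,b0=0
L=6*4+1=25  i=1*2+0=2

25,2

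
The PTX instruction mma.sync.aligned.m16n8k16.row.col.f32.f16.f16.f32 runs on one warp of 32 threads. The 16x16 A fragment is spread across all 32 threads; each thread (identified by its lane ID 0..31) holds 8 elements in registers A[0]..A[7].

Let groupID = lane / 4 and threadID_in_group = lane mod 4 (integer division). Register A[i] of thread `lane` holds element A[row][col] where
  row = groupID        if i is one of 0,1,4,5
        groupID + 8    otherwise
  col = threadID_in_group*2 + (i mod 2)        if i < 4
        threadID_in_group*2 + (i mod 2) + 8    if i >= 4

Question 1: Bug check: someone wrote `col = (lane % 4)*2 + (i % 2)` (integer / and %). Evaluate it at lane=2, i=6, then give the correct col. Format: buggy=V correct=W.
`(lane % 4)*2 + (i % 2)`[2,6]⇒4
lane 2⇒2/4=0, 2 mod 4=2
i=6  r:0+8⇒8  c:2·2+0+8⇒12
col: 4 vs 12

buggy=4 correct=12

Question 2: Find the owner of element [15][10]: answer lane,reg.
29,6

r: 15->gid=7,r8=1  c: 10->c8=1,tid=1,i&1=0
L=7*4+1=29  i=1*4+1*2+0=6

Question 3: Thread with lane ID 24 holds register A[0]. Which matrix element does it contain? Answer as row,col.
lane 24: gid=6 (24/4), tid=0 (24%4)
i=0: r=6+0=6, c=0*2+0+0=0

6,0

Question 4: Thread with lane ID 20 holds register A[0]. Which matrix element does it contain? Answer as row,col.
5,0

lane 20=>20/4=5, 20 mod 4=0
i=0  r:5+0=>5  c:2·0+0+0=>0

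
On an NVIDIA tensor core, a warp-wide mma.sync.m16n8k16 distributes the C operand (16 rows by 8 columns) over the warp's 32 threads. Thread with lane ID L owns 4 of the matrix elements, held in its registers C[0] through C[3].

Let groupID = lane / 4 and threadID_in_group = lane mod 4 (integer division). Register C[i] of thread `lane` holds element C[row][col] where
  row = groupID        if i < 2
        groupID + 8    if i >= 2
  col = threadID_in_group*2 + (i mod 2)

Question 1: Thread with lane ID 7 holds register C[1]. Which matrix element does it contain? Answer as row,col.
1,7

L=7->gid=7>>2=1, tid=7&3=3
[1]->row 1+0=1  col 3·2+1=7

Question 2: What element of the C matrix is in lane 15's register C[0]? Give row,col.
L=15=>grp=15>>2=3, tig=15&3=3
[0]=>row 3+0=3  col 3·2+0=6

3,6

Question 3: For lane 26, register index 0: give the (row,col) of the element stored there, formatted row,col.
L=26->g=26>>2=6, t=26&3=2
[0]->row 6+0=6  col 2·2+0=4

6,4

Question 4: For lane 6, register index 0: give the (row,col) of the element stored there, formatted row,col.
lane 6=>6/4=1, 6 mod 4=2
i=0  r:1+0=>1  c:2·2+0=>4

1,4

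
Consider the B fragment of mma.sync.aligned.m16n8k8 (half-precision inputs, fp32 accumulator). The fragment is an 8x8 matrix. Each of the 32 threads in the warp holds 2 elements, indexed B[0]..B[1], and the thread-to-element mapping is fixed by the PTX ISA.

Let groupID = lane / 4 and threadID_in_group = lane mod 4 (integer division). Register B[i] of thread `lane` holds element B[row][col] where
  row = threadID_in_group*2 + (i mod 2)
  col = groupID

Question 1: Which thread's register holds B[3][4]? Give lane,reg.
c=4->g=4  r=3->t=1,b0=1
L=4*4+1=17  i=1=1

17,1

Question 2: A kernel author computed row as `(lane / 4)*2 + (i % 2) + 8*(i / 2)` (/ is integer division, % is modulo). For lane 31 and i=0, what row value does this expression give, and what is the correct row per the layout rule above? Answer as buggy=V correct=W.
`(lane / 4)*2 + (i % 2) + 8*(i / 2)`[31,0]=>14
lane 31: grp=7 (31/4), tig=3 (31%4)
i=0: r=3*2+0=6, c=grp=7
row: 14 vs 6

buggy=14 correct=6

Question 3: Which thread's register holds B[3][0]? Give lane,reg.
1,1

c=0->g=0  r=3->t=1,b0=1
L=0*4+1=1  i=1=1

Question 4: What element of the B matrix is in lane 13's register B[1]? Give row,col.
3,3

lane 13->13/4=3, 13 mod 4=1
i=1  r:2·1+1->3  c:3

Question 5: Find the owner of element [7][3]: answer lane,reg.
15,1

c:3=>grp=3  r:7=>tig=3,lo=1
L=3*4+3=15  i=1=1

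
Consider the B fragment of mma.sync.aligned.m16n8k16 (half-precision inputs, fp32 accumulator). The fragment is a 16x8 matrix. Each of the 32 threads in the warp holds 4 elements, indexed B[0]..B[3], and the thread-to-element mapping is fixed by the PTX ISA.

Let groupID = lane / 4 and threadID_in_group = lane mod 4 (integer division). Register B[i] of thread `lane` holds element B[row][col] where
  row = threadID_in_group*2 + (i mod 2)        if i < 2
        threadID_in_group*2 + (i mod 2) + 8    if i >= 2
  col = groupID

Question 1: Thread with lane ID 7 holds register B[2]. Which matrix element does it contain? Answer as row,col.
14,1

7: g=1,t=3
[2] (3*2+0+8,1) = (14,1)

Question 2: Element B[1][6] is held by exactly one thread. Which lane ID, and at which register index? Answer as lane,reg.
c=6⇒gr=6  r=1⇒Rb=0,th=0,odd=1
L=6*4+0=24  i=0*2+1=1

24,1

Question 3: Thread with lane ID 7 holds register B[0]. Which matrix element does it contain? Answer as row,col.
lane 7: g=1 (7/4), t=3 (7%4)
i=0: r=3*2+0+0=6, c=g=1

6,1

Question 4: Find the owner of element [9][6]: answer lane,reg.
c=6->g=6  r=9->rb=1,t=0,b0=1
L=6*4+0=24  i=1*2+1=3

24,3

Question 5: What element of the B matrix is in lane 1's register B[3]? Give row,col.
L=1→G=1>>2=0, T=1&3=1
[3]→row 1·2+1+8=11  col G=0

11,0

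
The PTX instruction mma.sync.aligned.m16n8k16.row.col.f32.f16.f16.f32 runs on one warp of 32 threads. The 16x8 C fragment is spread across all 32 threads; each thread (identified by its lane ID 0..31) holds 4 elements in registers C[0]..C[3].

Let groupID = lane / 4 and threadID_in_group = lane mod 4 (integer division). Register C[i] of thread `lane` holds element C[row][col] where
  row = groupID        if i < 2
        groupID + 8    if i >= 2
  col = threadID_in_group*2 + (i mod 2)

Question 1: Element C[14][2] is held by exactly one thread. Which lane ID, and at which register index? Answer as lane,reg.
25,2

r=14⇒gr=6,Rb=1  c=2⇒th=1,odd=0
L=6*4+1=25  i=1*2+0=2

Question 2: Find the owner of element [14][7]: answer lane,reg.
27,3

r=14->g=6,rb=1  c=7->t=3,b0=1
L=6*4+3=27  i=1*2+1=3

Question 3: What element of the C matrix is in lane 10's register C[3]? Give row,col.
lane 10->10/4=2, 10 mod 4=2
i=3  r:2+8->10  c:2·2+1->5

10,5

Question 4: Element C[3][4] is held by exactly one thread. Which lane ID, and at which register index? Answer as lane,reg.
14,0

r=3->g=3,rb=0  c=4->t=2,b0=0
L=3*4+2=14  i=0*2+0=0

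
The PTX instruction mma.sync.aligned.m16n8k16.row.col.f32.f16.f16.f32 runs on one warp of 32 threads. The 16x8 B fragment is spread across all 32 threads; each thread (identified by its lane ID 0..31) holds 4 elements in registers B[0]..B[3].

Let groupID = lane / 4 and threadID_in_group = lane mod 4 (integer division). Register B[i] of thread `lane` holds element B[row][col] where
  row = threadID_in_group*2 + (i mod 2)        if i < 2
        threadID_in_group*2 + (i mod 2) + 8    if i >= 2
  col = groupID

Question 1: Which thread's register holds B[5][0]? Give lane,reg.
2,1

c: 0->gid=0  r: 5->r8=0,tid=2,i&1=1
L=0*4+2=2  i=0*2+1=1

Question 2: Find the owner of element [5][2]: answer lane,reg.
10,1

c=2→G=2  r=5→rhi=0,T=2,p=1
L=2*4+2=10  i=0*2+1=1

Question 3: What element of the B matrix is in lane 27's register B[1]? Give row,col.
L=27⇒gr=27>>2=6, th=27&3=3
[1]⇒row 3·2+1+0=7  col gr=6

7,6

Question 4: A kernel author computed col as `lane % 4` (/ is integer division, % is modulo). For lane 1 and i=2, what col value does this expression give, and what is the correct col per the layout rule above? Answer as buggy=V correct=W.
`lane % 4`[1,2]⇒1
lane 1: gr=0 (1/4), th=1 (1%4)
i=2: r=1*2+0+8=10, c=gr=0
col: 1 vs 0

buggy=1 correct=0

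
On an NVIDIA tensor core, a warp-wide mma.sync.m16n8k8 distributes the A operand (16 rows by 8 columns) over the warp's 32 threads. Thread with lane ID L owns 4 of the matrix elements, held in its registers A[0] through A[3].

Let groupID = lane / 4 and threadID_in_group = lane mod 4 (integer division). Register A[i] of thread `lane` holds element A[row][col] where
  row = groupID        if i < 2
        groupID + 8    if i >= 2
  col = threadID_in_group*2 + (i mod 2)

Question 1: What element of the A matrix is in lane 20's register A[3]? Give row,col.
13,1

lane 20: grp=5 (20/4), tig=0 (20%4)
i=3: r=5+8=13, c=0*2+1=1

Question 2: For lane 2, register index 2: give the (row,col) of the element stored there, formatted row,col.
8,4

2: grp=0,tig=2
[2] (0+8,2*2+0) = (8,4)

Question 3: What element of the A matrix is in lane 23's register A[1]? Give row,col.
5,7

lane 23⇒23/4=5, 23 mod 4=3
i=1  r:5+0⇒5  c:2·3+1⇒7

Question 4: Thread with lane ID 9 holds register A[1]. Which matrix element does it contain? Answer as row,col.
2,3

lane 9->9/4=2, 9 mod 4=1
i=1  r:2+0->2  c:2·1+1->3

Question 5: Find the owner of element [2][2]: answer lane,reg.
r=2→G=2,rhi=0  c=2→T=1,p=0
L=2*4+1=9  i=0*2+0=0

9,0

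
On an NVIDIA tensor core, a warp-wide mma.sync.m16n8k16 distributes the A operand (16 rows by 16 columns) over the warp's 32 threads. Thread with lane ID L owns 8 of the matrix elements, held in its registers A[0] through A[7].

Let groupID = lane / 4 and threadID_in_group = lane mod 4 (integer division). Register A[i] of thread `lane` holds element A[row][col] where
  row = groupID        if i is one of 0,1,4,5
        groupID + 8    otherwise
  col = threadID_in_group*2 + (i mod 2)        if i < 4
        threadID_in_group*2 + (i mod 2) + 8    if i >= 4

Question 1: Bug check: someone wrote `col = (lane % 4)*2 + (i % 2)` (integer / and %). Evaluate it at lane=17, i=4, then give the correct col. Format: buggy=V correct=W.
`(lane % 4)*2 + (i % 2)`[17,4]->2
L=17->gid=17>>2=4, tid=17&3=1
[4]->row 4+0=4  col 1·2+0+8=10
col: 2 vs 10

buggy=2 correct=10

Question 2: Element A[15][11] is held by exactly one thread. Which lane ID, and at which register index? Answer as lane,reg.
r=15⇒gr=7,Rb=1  c=11⇒Cb=1,th=1,odd=1
L=7*4+1=29  i=1*4+1*2+1=7

29,7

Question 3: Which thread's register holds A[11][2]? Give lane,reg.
13,2

r: 11->gid=3,r8=1  c: 2->c8=0,tid=1,i&1=0
L=3*4+1=13  i=0*4+1*2+0=2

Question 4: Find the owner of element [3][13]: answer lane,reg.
14,5

r=3->g=3,rb=0  c=13->cb=1,t=2,b0=1
L=3*4+2=14  i=1*4+0*2+1=5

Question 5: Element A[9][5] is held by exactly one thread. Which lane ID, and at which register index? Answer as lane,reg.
r=9⇒gr=1,Rb=1  c=5⇒Cb=0,th=2,odd=1
L=1*4+2=6  i=0*4+1*2+1=3

6,3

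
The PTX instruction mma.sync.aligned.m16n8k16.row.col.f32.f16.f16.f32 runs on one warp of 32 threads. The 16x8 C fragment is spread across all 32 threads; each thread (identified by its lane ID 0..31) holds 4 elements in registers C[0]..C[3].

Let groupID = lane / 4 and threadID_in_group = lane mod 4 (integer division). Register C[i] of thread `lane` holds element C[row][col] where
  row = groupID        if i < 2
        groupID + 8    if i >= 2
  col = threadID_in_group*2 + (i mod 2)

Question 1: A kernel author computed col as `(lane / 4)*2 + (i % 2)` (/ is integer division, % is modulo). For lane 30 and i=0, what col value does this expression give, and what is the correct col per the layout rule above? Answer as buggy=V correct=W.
buggy=14 correct=4

`(lane / 4)*2 + (i % 2)`[30,0]→14
lane 30: G=7 (30/4), T=2 (30%4)
i=0: r=7+0=7, c=2*2+0=4
col: 14 vs 4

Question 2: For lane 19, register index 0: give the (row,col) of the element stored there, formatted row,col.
L=19->gid=19>>2=4, tid=19&3=3
[0]->row 4+0=4  col 3·2+0=6

4,6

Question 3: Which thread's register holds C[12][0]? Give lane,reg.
16,2

r:12=>grp=4,rB=1  c:0=>tig=0,lo=0
L=4*4+0=16  i=1*2+0=2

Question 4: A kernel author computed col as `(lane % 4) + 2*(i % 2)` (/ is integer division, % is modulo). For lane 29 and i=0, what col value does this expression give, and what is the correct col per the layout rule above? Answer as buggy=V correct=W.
`(lane % 4) + 2*(i % 2)`[29,0]→1
29: G=7,T=1
[0] (7+0,1*2+0) = (7,2)
col: 1 vs 2

buggy=1 correct=2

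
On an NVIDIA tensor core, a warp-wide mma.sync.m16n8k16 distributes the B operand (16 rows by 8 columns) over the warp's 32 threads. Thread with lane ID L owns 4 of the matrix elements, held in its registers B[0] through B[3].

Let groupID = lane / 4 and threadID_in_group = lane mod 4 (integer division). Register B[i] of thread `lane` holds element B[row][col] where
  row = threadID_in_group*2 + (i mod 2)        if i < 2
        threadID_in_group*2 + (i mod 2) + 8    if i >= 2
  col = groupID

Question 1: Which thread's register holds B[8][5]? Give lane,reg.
c:5=>grp=5  r:8=>rB=1,tig=0,lo=0
L=5*4+0=20  i=1*2+0=2

20,2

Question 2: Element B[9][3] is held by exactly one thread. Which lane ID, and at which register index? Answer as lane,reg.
12,3

c:3=>grp=3  r:9=>rB=1,tig=0,lo=1
L=3*4+0=12  i=1*2+1=3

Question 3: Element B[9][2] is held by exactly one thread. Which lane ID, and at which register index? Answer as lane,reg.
8,3

c=2⇒gr=2  r=9⇒Rb=1,th=0,odd=1
L=2*4+0=8  i=1*2+1=3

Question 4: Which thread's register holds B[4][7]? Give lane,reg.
c=7⇒gr=7  r=4⇒Rb=0,th=2,odd=0
L=7*4+2=30  i=0*2+0=0

30,0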